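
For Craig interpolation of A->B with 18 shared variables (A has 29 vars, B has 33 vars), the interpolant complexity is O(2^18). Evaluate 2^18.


Shared atoms = 18
Craig interpolant size bound = 2^18
= 262144

262144


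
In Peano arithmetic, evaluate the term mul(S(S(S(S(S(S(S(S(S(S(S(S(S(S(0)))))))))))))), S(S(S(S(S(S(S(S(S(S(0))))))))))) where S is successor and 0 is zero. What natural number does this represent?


mul(S^14(0), S^10(0)):
S^14(0) = 14
S^10(0) = 10
14 * 10 = 140

140


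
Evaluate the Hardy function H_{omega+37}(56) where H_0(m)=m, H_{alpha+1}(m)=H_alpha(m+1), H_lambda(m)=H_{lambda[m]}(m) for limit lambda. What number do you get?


H_{omega+37}(56):
Unwind the 37 successor steps: H_{omega+37}(56) = H_omega(56+37) = H_omega(93).
H_omega(m) = H_m(m) = m + m = 2m.
Result = 2 * 93 = 186

186


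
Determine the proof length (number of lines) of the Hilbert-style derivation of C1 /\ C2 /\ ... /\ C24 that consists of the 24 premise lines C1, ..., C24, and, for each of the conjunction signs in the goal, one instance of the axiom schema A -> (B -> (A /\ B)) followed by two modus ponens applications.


Conjoining 24 premises:
- 24 premise lines
- the goal has 23 conjunction signs; each costs 1 axiom instance + 2 MP = 3 lines: 3 * 23 = 69
Total = 24 + 69 = 93 lines.

93


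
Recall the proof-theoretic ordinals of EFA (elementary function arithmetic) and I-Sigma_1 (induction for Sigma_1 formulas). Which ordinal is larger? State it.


Proof-theoretic ordinal of EFA (elementary function arithmetic): omega^3
Proof-theoretic ordinal of I-Sigma_1 (induction for Sigma_1 formulas): omega^omega
Comparing: omega^3 < omega^omega.
The larger ordinal is omega^omega (from I-Sigma_1 (induction for Sigma_1 formulas)).

omega^omega


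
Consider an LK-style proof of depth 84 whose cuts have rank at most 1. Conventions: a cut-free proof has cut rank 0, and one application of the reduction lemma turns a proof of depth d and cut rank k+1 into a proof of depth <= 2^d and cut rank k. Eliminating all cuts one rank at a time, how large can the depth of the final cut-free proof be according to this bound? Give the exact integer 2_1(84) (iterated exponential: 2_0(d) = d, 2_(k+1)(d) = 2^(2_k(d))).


Each rank reduction sends depth d to at most 2^d; cut rank r needs r reductions.
2_0(84) = 84
2_1(84) = 2^84 = 19342813113834066795298816
Cut-free depth bound = 19342813113834066795298816

19342813113834066795298816


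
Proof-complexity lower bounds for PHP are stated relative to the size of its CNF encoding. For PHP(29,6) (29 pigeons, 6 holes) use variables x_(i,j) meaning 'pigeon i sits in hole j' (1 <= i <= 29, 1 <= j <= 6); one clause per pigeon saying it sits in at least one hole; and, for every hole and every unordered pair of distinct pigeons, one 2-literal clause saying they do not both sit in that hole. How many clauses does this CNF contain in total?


PHP(29,6): 29 pigeons, 6 holes, 29*6 = 174 variables.
- pigeon clauses: one per pigeon -> 29 clauses
- hole clauses: 6 holes * C(29,2) = 6 * 406 -> 2436 clauses
Total clauses = 29 + 2436 = 2465

2465


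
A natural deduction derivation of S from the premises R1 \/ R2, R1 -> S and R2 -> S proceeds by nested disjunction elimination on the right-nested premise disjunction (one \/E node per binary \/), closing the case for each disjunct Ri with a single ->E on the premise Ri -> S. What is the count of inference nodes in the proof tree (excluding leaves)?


The premise R1 \/ R2 contains 2 disjuncts, hence 1 binary \/ connectives.
- Each binary \/ is eliminated once: 1 \/E nodes.
- Each of the 2 cases Ri derives S by one ->E with Ri -> S: 2 ->E nodes.
Total = 1 + 2 = 3

3


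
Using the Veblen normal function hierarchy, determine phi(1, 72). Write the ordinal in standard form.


phi(1, 72):
phi(1, beta) = epsilon_beta (the beta-th epsilon number).
phi(1, 72) = epsilon_72

epsilon_72


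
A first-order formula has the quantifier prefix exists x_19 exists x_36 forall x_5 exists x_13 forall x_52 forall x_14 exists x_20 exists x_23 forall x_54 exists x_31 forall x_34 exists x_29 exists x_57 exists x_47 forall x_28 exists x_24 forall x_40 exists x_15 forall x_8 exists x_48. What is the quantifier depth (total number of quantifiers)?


Quantifier prefix has 20 quantifier symbols.
Quantifier depth = 20

20


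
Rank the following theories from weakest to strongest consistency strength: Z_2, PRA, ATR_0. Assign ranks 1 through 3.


Ordering by consistency strength:
1. PRA
2. ATR_0
3. Z_2


Z_2=3, PRA=1, ATR_0=2


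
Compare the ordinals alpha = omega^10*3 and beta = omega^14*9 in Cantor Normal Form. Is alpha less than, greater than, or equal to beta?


Compare term by term from highest exponent:
alpha = omega^10*3
beta = omega^14*9
Term 1: alpha has omega^10*3, beta has omega^14*9
Result: alpha < beta

alpha < beta


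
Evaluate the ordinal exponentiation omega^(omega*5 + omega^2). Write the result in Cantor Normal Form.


omega^(omega*5 + omega^2):
In ordinal addition a term is absorbed by a following term of strictly larger exponent: 1 < 2, so omega*5 + omega^2 = omega^2.
omega raised to a CNF ordinal is a single CNF term: Result = omega^(omega^2)

omega^(omega^2)


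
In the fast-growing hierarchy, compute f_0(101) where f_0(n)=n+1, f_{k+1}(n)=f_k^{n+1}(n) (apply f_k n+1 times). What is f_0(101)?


f_0(101) = 101 + 1 = 102

102


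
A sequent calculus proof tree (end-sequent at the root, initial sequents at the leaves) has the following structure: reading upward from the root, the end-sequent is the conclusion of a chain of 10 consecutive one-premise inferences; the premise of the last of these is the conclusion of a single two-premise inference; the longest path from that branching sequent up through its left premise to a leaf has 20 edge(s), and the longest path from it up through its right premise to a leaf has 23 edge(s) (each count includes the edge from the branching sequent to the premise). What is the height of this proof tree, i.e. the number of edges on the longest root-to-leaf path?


Longest path through the left premise: 20 edges (measured from the branching sequent)
Longest path through the right premise: 23 edges
Height of the subtree rooted at the branching sequent: max(20, 23) = 23
The branching sequent sits 10 edges above the root (the chain of one-premise inferences), so height = 23 + 10 = 33

33


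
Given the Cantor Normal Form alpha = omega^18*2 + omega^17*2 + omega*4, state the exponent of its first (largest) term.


CNF: omega^18*2 + omega^17*2 + omega*4
The leading term is omega^18*2, which has exponent 18.

18


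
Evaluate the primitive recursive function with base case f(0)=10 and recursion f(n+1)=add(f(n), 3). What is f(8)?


f(0) = 10
f(1) = add(f(0), 3) = add(10, 3) = 13
f(2) = add(f(1), 3) = add(13, 3) = 16
f(3) = add(f(2), 3) = add(16, 3) = 19
f(4) = add(f(3), 3) = add(19, 3) = 22
f(5) = add(f(4), 3) = add(22, 3) = 25
f(6) = add(f(5), 3) = add(25, 3) = 28
f(7) = add(f(6), 3) = add(28, 3) = 31
f(8) = add(f(7), 3) = add(31, 3) = 34


34


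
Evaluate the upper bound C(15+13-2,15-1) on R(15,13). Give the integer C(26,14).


R(15,13) <= C(15+13-2, 15-1) = C(26, 14)
C(26, 14) = 26! / (14! * 12!)
= 9657700

9657700


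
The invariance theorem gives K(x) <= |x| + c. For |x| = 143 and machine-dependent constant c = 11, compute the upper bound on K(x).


K(x) <= |x| + c = 143 + 11 = 154

154


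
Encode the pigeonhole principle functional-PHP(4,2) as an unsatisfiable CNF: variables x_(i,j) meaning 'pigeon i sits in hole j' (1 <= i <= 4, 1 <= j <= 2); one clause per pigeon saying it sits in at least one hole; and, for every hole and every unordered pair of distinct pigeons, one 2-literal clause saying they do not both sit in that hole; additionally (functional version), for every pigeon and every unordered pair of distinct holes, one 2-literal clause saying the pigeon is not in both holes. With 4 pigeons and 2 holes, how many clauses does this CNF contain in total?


functional-PHP(4,2): 4 pigeons, 2 holes, 4*2 = 8 variables.
- pigeon clauses: one per pigeon -> 4 clauses
- hole clauses: 2 holes * C(4,2) = 2 * 6 -> 12 clauses
- functional clauses: 4 pigeons * C(2,2) = 4 * 1 -> 4 clauses
Total clauses = 4 + 12 + 4 = 20

20


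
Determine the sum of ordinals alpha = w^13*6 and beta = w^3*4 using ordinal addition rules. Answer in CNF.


Ordinal addition w^13*6 + w^3*4:
Leading exponent of alpha (13) > leading exponent of beta (3).
Since alpha's term has higher exponent than beta's leading term,
the sum is simply alpha followed by beta.
Result = w^13*6 + w^3*4

w^13*6 + w^3*4


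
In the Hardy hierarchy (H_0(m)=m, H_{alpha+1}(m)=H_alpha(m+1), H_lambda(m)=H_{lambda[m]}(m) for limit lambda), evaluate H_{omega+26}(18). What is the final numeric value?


H_{omega+26}(18):
Unwind the 26 successor steps: H_{omega+26}(18) = H_omega(18+26) = H_omega(44).
H_omega(m) = H_m(m) = m + m = 2m.
Result = 2 * 44 = 88

88


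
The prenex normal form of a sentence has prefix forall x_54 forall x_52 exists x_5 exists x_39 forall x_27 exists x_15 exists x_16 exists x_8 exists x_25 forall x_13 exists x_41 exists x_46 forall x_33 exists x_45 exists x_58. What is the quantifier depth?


Quantifier prefix has 15 quantifier symbols.
Quantifier depth = 15

15


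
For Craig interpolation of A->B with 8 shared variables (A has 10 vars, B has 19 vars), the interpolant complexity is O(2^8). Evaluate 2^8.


Shared atoms = 8
Craig interpolant size bound = 2^8
= 256

256


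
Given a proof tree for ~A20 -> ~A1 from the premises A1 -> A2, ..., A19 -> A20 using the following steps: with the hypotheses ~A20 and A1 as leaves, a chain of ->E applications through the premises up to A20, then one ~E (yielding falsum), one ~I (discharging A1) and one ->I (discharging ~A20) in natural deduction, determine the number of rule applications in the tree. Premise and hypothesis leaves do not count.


From hypothesis A1, 19 ->E steps along the 19 premises yield A20.
~E with hypothesis ~A20 gives falsum (1 node); ~I discharging A1 gives ~A1 (1 node); ->I discharging ~A20 gives the goal (1 node).
Total = 19 + 3 = 22 inference nodes.

22


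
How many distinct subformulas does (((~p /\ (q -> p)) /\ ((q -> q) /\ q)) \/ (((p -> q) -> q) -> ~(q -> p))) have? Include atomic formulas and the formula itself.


Formula: (((~p /\ (q -> p)) /\ ((q -> q) /\ q)) \/ (((p -> q) -> q) -> ~(q -> p)))
Subformulas found:
  1. q
  2. p
  3. ~p
  4. (q -> q)
  5. (p -> q)
  6. (q -> p)
  7. ~(q -> p)
  8. ((p -> q) -> q)
  9. ((q -> q) /\ q)
  10. (~p /\ (q -> p))
  11. (((p -> q) -> q) -> ~(q -> p))
  12. ((~p /\ (q -> p)) /\ ((q -> q) /\ q))
  13. (((~p /\ (q -> p)) /\ ((q -> q) /\ q)) \/ (((p -> q) -> q) -> ~(q -> p)))
Total distinct subformulas = 13

13


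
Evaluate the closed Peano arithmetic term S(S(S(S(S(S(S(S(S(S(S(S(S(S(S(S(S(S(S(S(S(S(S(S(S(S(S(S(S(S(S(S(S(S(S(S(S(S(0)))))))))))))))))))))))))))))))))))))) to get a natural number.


Counting successors applied to 0:
38 applications of S to 0 = 38

38


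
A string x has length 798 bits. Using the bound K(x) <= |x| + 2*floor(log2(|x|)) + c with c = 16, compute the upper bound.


floor(log2(798)) = 9
2 * 9 = 18
K(x) <= 798 + 18 + 16 = 832

832


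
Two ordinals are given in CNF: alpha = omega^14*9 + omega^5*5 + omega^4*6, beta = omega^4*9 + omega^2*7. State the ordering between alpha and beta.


Compare term by term from highest exponent:
alpha = omega^14*9 + omega^5*5 + omega^4*6
beta = omega^4*9 + omega^2*7
Term 1: alpha has omega^14*9, beta has omega^4*9
Term 2: alpha has omega^5*5, beta has omega^2*7
Term 3: alpha has omega^4*6, beta has omega^0*0
Result: alpha > beta

alpha > beta


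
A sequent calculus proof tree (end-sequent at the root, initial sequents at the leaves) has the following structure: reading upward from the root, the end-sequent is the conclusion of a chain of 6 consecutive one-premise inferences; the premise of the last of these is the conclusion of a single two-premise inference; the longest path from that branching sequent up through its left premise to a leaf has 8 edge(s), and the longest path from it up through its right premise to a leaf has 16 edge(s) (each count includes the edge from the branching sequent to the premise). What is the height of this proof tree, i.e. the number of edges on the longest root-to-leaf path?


Longest path through the left premise: 8 edges (measured from the branching sequent)
Longest path through the right premise: 16 edges
Height of the subtree rooted at the branching sequent: max(8, 16) = 16
The branching sequent sits 6 edges above the root (the chain of one-premise inferences), so height = 16 + 6 = 22

22


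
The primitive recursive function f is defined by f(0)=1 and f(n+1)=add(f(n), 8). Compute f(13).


f(0) = 1
f(1) = add(f(0), 8) = add(1, 8) = 9
f(2) = add(f(1), 8) = add(9, 8) = 17
f(3) = add(f(2), 8) = add(17, 8) = 25
f(4) = add(f(3), 8) = add(25, 8) = 33
f(5) = add(f(4), 8) = add(33, 8) = 41
f(6) = add(f(5), 8) = add(41, 8) = 49
f(7) = add(f(6), 8) = add(49, 8) = 57
f(8) = add(f(7), 8) = add(57, 8) = 65
f(9) = add(f(8), 8) = add(65, 8) = 73
f(10) = add(f(9), 8) = add(73, 8) = 81
f(11) = add(f(10), 8) = add(81, 8) = 89
f(12) = add(f(11), 8) = add(89, 8) = 97
f(13) = add(f(12), 8) = add(97, 8) = 105


105


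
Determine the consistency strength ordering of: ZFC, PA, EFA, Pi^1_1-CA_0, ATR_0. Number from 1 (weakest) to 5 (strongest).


Ordering by consistency strength:
1. EFA
2. PA
3. ATR_0
4. Pi^1_1-CA_0
5. ZFC


ZFC=5, PA=2, EFA=1, Pi^1_1-CA_0=4, ATR_0=3


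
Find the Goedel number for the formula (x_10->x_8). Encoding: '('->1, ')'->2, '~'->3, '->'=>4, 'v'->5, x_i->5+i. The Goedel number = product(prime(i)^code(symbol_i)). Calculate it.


Formula: (x_10->x_8)
Symbol codes: [1, 15, 4, 13, 2]
Primes: [2, 3, 5, 7, 11]
p_1^1 = 2^1 = 2
p_2^15 = 3^15 = 14348907
p_3^4 = 5^4 = 625
p_4^13 = 7^13 = 96889010407
p_5^2 = 11^2 = 121
Product = 210275524197376366286250

210275524197376366286250


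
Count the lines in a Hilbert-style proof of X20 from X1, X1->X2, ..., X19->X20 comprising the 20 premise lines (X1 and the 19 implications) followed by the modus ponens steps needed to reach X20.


We have 20 premise lines: X1 and 19 implications.
Each implication is detached once by MP, giving 19 MP lines.
20 premise lines + 19 MP lines = 39 total lines.

39


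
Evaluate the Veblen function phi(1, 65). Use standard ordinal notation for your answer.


phi(1, 65):
phi(1, beta) = epsilon_beta (the beta-th epsilon number).
phi(1, 65) = epsilon_65

epsilon_65


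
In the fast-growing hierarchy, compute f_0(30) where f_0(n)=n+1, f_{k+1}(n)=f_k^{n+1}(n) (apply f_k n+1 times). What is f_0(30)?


f_0(30) = 30 + 1 = 31

31


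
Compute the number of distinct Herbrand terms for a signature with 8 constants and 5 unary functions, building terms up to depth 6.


Herbrand terms by depth:
Depth 0: 8 constants
Depth 1: 40 new terms (running total: 48)
Depth 2: 200 new terms (running total: 248)
Depth 3: 1000 new terms (running total: 1248)
Depth 4: 5000 new terms (running total: 6248)
Depth 5: 25000 new terms (running total: 31248)
Depth 6: 125000 new terms (running total: 156248)
Total distinct ground terms = 156248

156248


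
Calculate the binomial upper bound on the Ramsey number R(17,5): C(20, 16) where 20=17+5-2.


R(17,5) <= C(17+5-2, 17-1) = C(20, 16)
C(20, 16) = 20! / (16! * 4!)
= 4845

4845


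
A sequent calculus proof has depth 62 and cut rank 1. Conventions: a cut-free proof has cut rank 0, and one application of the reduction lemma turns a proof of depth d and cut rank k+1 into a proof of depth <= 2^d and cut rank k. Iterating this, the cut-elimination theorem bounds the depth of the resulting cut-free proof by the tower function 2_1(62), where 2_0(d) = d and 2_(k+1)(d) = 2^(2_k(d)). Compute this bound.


Each rank reduction sends depth d to at most 2^d; cut rank r needs r reductions.
2_0(62) = 62
2_1(62) = 2^62 = 4611686018427387904
Cut-free depth bound = 4611686018427387904

4611686018427387904


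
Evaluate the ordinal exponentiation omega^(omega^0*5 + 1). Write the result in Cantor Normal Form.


omega^(omega^0*5 + 1):
omega^0 = 1, so the exponent is 5 + 1 = 6 (finite ordinal addition).
Result = omega^6, already a single CNF term.

omega^6


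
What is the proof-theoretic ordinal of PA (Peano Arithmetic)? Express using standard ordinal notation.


The proof-theoretic ordinal of PA (Peano Arithmetic) is a standard result in ordinal analysis.
This ordinal is the supremum of order types of primitive recursive well-orderings
that the theory can prove to be well-ordered.
For PA (Peano Arithmetic), the proof-theoretic ordinal is epsilon_0.

epsilon_0


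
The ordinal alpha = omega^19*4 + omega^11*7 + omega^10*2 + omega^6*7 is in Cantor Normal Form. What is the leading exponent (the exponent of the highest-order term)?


CNF: omega^19*4 + omega^11*7 + omega^10*2 + omega^6*7
The leading term is omega^19*4, which has exponent 19.

19


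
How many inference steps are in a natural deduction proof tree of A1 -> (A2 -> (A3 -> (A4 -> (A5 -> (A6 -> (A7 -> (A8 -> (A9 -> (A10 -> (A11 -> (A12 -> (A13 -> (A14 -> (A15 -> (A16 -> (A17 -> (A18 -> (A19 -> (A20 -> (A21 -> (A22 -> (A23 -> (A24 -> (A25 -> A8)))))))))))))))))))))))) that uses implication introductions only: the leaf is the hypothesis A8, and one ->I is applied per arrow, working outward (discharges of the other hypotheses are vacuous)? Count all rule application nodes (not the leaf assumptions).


The formula has 25 arrows (->); its innermost consequent A8 is one of the antecedents,
so the proof starts from the hypothesis leaf A8 (not a rule application) and closes one arrow per ->I.
Building A1 -> (A2 -> (A3 -> (A4 -> (A5 -> (A6 -> (A7 -> (A8 -> (A9 -> (A10 -> (A11 -> (A12 -> (A13 -> (A14 -> (A15 -> (A16 -> (A17 -> (A18 -> (A19 -> (A20 -> (A21 -> (A22 -> (A23 -> (A24 -> (A25 -> A8)))))))))))))))))))))))) therefore takes 25 nested implication introductions.
Total inference nodes = 25

25


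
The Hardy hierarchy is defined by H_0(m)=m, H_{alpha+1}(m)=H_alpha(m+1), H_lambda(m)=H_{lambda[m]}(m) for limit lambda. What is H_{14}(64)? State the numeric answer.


H_14(64):
For finite ordinals k, H_k(n) = n + k (each successor step adds 1).
H_14(64) = 64 + 14 = 78

78


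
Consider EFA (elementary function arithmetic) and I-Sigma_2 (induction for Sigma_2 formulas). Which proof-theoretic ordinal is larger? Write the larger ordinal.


Proof-theoretic ordinal of EFA (elementary function arithmetic): omega^3
Proof-theoretic ordinal of I-Sigma_2 (induction for Sigma_2 formulas): omega^(omega^omega)
Comparing: omega^3 < omega^(omega^omega).
The larger ordinal is omega^(omega^omega) (from I-Sigma_2 (induction for Sigma_2 formulas)).

omega^(omega^omega)


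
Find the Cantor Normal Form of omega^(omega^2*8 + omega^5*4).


omega^(omega^2*8 + omega^5*4):
In ordinal addition a term is absorbed by a following term of strictly larger exponent: 2 < 5, so omega^2*8 + omega^5*4 = omega^5*4.
omega raised to a CNF ordinal is a single CNF term: Result = omega^(omega^5*4)

omega^(omega^5*4)


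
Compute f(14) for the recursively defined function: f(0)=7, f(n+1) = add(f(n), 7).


f(0) = 7
f(1) = add(f(0), 7) = add(7, 7) = 14
f(2) = add(f(1), 7) = add(14, 7) = 21
f(3) = add(f(2), 7) = add(21, 7) = 28
f(4) = add(f(3), 7) = add(28, 7) = 35
f(5) = add(f(4), 7) = add(35, 7) = 42
f(6) = add(f(5), 7) = add(42, 7) = 49
f(7) = add(f(6), 7) = add(49, 7) = 56
f(8) = add(f(7), 7) = add(56, 7) = 63
f(9) = add(f(8), 7) = add(63, 7) = 70
f(10) = add(f(9), 7) = add(70, 7) = 77
f(11) = add(f(10), 7) = add(77, 7) = 84
f(12) = add(f(11), 7) = add(84, 7) = 91
f(13) = add(f(12), 7) = add(91, 7) = 98
f(14) = add(f(13), 7) = add(98, 7) = 105


105


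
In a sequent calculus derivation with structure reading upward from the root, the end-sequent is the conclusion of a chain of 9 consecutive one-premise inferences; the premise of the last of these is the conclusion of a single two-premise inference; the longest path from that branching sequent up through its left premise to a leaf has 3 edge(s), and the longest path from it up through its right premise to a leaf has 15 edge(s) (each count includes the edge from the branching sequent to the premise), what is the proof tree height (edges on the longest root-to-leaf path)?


Longest path through the left premise: 3 edges (measured from the branching sequent)
Longest path through the right premise: 15 edges
Height of the subtree rooted at the branching sequent: max(3, 15) = 15
The branching sequent sits 9 edges above the root (the chain of one-premise inferences), so height = 15 + 9 = 24

24


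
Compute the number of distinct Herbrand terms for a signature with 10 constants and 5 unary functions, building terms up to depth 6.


Herbrand terms by depth:
Depth 0: 10 constants
Depth 1: 50 new terms (running total: 60)
Depth 2: 250 new terms (running total: 310)
Depth 3: 1250 new terms (running total: 1560)
Depth 4: 6250 new terms (running total: 7810)
Depth 5: 31250 new terms (running total: 39060)
Depth 6: 156250 new terms (running total: 195310)
Total distinct ground terms = 195310

195310


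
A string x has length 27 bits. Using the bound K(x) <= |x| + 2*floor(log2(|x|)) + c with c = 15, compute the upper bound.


floor(log2(27)) = 4
2 * 4 = 8
K(x) <= 27 + 8 + 15 = 50

50


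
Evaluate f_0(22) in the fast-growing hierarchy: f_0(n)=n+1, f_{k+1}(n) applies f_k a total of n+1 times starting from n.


f_0(22) = 22 + 1 = 23

23


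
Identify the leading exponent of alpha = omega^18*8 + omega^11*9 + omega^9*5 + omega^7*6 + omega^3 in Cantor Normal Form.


CNF: omega^18*8 + omega^11*9 + omega^9*5 + omega^7*6 + omega^3
The leading term is omega^18*8, which has exponent 18.

18


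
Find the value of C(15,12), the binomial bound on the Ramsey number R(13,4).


R(13,4) <= C(13+4-2, 13-1) = C(15, 12)
C(15, 12) = 15! / (12! * 3!)
= 455

455


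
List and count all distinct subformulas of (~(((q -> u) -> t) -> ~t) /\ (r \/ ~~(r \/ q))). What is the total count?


Formula: (~(((q -> u) -> t) -> ~t) /\ (r \/ ~~(r \/ q)))
Subformulas found:
  1. q
  2. u
  3. r
  4. t
  5. ~t
  6. (r \/ q)
  7. (q -> u)
  8. ~(r \/ q)
  9. ~~(r \/ q)
  10. ((q -> u) -> t)
  11. (r \/ ~~(r \/ q))
  12. (((q -> u) -> t) -> ~t)
  13. ~(((q -> u) -> t) -> ~t)
  14. (~(((q -> u) -> t) -> ~t) /\ (r \/ ~~(r \/ q)))
Total distinct subformulas = 14

14


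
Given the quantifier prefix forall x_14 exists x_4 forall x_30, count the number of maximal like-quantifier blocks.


Alternations = 2.
Blocks = alternations + 1 = 3

3


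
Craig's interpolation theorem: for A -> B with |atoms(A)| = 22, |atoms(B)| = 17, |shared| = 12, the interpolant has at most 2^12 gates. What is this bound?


Shared atoms = 12
Craig interpolant size bound = 2^12
= 4096

4096


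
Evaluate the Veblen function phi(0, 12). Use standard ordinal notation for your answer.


phi(0, 12):
phi(0, beta) = omega^beta by definition.
phi(0, 12) = omega^12

omega^12


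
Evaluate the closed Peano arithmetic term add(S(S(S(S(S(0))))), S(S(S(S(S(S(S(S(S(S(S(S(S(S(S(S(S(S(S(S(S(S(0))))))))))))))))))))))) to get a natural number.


add(S^5(0), S^22(0)):
S^5(0) = 5
S^22(0) = 22
5 + 22 = 27

27


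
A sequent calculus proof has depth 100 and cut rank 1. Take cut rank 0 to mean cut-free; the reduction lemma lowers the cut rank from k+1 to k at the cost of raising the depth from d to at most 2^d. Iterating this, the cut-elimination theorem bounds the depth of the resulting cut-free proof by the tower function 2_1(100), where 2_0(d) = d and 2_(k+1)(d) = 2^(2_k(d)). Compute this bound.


Each rank reduction sends depth d to at most 2^d; cut rank r needs r reductions.
2_0(100) = 100
2_1(100) = 2^100 = 1267650600228229401496703205376
Cut-free depth bound = 1267650600228229401496703205376

1267650600228229401496703205376


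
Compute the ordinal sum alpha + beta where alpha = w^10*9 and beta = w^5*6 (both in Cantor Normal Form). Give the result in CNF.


Ordinal addition w^10*9 + w^5*6:
Leading exponent of alpha (10) > leading exponent of beta (5).
Since alpha's term has higher exponent than beta's leading term,
the sum is simply alpha followed by beta.
Result = w^10*9 + w^5*6

w^10*9 + w^5*6


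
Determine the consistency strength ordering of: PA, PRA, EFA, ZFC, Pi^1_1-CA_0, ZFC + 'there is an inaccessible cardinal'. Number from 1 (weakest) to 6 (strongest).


Ordering by consistency strength:
1. EFA
2. PRA
3. PA
4. Pi^1_1-CA_0
5. ZFC
6. ZFC + 'there is an inaccessible cardinal'


PA=3, PRA=2, EFA=1, ZFC=5, Pi^1_1-CA_0=4, ZFC + 'there is an inaccessible cardinal'=6


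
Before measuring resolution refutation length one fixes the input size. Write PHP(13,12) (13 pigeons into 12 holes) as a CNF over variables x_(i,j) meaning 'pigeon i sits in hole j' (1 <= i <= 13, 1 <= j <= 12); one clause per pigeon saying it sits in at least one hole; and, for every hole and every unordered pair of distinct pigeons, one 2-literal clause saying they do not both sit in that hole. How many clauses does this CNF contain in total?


PHP(13,12): 13 pigeons, 12 holes, 13*12 = 156 variables.
- pigeon clauses: one per pigeon -> 13 clauses
- hole clauses: 12 holes * C(13,2) = 12 * 78 -> 936 clauses
Total clauses = 13 + 936 = 949

949


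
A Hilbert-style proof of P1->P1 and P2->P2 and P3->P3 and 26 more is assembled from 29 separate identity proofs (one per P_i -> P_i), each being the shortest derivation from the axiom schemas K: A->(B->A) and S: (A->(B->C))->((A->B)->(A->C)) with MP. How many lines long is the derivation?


The shortest proof of A->A from K and S in the Hilbert calculus has exactly 5 lines:
(1) K instance A->((A->A)->A), (2) S instance, (3) MP on 1,2, (4) K instance A->(A->A), (5) MP on 3,4.
For 29 independent identities: 29 * 5 = 145 lines total.

145


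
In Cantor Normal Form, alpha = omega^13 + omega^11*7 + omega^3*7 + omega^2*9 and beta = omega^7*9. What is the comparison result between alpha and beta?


Compare term by term from highest exponent:
alpha = omega^13 + omega^11*7 + omega^3*7 + omega^2*9
beta = omega^7*9
Term 1: alpha has omega^13*1, beta has omega^7*9
Term 2: alpha has omega^11*7, beta has omega^0*0
Term 3: alpha has omega^3*7, beta has omega^0*0
Term 4: alpha has omega^2*9, beta has omega^0*0
Result: alpha > beta

alpha > beta


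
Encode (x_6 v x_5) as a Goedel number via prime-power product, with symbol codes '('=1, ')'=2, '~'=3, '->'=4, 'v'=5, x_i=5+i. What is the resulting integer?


Formula: (x_6 v x_5)
Symbol codes: [1, 11, 5, 10, 2]
Primes: [2, 3, 5, 7, 11]
p_1^1 = 2^1 = 2
p_2^11 = 3^11 = 177147
p_3^5 = 5^5 = 3125
p_4^10 = 7^10 = 282475249
p_5^2 = 11^2 = 121
Product = 37842479969293518750

37842479969293518750


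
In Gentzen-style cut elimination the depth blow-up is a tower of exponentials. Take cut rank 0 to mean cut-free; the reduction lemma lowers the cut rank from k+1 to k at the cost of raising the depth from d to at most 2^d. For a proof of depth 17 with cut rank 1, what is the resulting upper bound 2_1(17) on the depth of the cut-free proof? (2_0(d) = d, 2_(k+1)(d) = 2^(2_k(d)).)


Each rank reduction sends depth d to at most 2^d; cut rank r needs r reductions.
2_0(17) = 17
2_1(17) = 2^17 = 131072
Cut-free depth bound = 131072

131072


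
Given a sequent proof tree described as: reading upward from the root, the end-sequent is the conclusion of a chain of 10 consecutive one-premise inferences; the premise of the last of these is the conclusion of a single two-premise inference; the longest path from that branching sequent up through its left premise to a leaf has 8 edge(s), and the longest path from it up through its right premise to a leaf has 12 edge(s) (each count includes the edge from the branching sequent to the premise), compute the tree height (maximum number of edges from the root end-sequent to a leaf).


Longest path through the left premise: 8 edges (measured from the branching sequent)
Longest path through the right premise: 12 edges
Height of the subtree rooted at the branching sequent: max(8, 12) = 12
The branching sequent sits 10 edges above the root (the chain of one-premise inferences), so height = 12 + 10 = 22

22


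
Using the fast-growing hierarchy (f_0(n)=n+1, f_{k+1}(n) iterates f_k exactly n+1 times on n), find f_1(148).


f_1(148) = f_0^149(148)
f_0 adds 1 each time, applied 149 times.
f_1(148) = 148 + 149 = 297

297


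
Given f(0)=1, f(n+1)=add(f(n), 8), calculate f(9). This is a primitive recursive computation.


f(0) = 1
f(1) = add(f(0), 8) = add(1, 8) = 9
f(2) = add(f(1), 8) = add(9, 8) = 17
f(3) = add(f(2), 8) = add(17, 8) = 25
f(4) = add(f(3), 8) = add(25, 8) = 33
f(5) = add(f(4), 8) = add(33, 8) = 41
f(6) = add(f(5), 8) = add(41, 8) = 49
f(7) = add(f(6), 8) = add(49, 8) = 57
f(8) = add(f(7), 8) = add(57, 8) = 65
f(9) = add(f(8), 8) = add(65, 8) = 73


73


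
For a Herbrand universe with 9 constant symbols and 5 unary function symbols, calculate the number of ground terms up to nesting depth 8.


Herbrand terms by depth:
Depth 0: 9 constants
Depth 1: 45 new terms (running total: 54)
Depth 2: 225 new terms (running total: 279)
Depth 3: 1125 new terms (running total: 1404)
Depth 4: 5625 new terms (running total: 7029)
Depth 5: 28125 new terms (running total: 35154)
Depth 6: 140625 new terms (running total: 175779)
Depth 7: 703125 new terms (running total: 878904)
Depth 8: 3515625 new terms (running total: 4394529)
Total distinct ground terms = 4394529

4394529


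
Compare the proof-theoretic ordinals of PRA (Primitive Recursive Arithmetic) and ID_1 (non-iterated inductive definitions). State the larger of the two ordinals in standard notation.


Proof-theoretic ordinal of PRA (Primitive Recursive Arithmetic): omega^omega
Proof-theoretic ordinal of ID_1 (non-iterated inductive definitions): psi_0(epsilon_{Omega+1})
Comparing: omega^omega < psi_0(epsilon_{Omega+1}).
The larger ordinal is psi_0(epsilon_{Omega+1}) (from ID_1 (non-iterated inductive definitions)).

psi_0(epsilon_{Omega+1})


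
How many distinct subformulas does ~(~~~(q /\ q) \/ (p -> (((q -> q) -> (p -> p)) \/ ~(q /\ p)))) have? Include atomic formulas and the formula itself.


Formula: ~(~~~(q /\ q) \/ (p -> (((q -> q) -> (p -> p)) \/ ~(q /\ p))))
Subformulas found:
  1. q
  2. p
  3. (q /\ p)
  4. (q -> q)
  5. (p -> p)
  6. (q /\ q)
  7. ~(q /\ q)
  8. ~(q /\ p)
  9. ~~(q /\ q)
  10. ~~~(q /\ q)
  11. ((q -> q) -> (p -> p))
  12. (((q -> q) -> (p -> p)) \/ ~(q /\ p))
  13. (p -> (((q -> q) -> (p -> p)) \/ ~(q /\ p)))
  14. (~~~(q /\ q) \/ (p -> (((q -> q) -> (p -> p)) \/ ~(q /\ p))))
  15. ~(~~~(q /\ q) \/ (p -> (((q -> q) -> (p -> p)) \/ ~(q /\ p))))
Total distinct subformulas = 15

15


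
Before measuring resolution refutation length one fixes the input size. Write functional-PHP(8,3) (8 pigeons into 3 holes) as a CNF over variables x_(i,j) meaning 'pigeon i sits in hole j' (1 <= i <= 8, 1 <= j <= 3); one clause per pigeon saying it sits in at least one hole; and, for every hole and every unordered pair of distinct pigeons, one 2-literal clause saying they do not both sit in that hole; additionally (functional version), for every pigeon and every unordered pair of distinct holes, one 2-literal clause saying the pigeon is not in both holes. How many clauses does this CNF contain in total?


functional-PHP(8,3): 8 pigeons, 3 holes, 8*3 = 24 variables.
- pigeon clauses: one per pigeon -> 8 clauses
- hole clauses: 3 holes * C(8,2) = 3 * 28 -> 84 clauses
- functional clauses: 8 pigeons * C(3,2) = 8 * 3 -> 24 clauses
Total clauses = 8 + 84 + 24 = 116

116


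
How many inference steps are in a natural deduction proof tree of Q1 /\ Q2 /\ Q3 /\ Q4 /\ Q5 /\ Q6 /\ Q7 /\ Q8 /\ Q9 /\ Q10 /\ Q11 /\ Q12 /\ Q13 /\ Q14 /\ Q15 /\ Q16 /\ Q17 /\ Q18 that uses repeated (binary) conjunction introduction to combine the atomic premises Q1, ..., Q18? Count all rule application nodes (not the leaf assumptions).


The target conjunction has 18 conjuncts, i.e. 17 binary /\ connectives.
Each conjunction-intro joins two pieces, so 18 atoms require 18-1 = 17 applications.
Total inference nodes = 17

17


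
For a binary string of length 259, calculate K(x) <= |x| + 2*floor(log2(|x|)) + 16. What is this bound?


floor(log2(259)) = 8
2 * 8 = 16
K(x) <= 259 + 16 + 16 = 291

291


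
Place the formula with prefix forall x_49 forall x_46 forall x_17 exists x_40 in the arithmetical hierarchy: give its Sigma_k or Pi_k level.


Leading quantifier is forall, so the class is Pi.
Number of quantifier blocks = alternations + 1 = 1 + 1 = 2.
Classification: Pi_2

Pi_2


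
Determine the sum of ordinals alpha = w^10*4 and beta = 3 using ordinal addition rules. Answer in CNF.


Ordinal addition w^10*4 + 3:
Leading exponent of alpha (10) > leading exponent of beta (0).
Since alpha's term has higher exponent than beta's leading term,
the sum is simply alpha followed by beta.
Result = w^10*4 + 3

w^10*4 + 3


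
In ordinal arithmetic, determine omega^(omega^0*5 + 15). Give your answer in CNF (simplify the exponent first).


omega^(omega^0*5 + 15):
omega^0 = 1, so the exponent is 5 + 15 = 20 (finite ordinal addition).
Result = omega^20, already a single CNF term.

omega^20


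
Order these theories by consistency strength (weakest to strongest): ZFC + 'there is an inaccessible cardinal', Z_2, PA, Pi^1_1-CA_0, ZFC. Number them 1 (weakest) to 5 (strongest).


Ordering by consistency strength:
1. PA
2. Pi^1_1-CA_0
3. Z_2
4. ZFC
5. ZFC + 'there is an inaccessible cardinal'


ZFC + 'there is an inaccessible cardinal'=5, Z_2=3, PA=1, Pi^1_1-CA_0=2, ZFC=4


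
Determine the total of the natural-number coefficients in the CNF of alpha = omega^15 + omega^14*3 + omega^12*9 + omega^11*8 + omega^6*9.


CNF: omega^15 + omega^14*3 + omega^12*9 + omega^11*8 + omega^6*9
Coefficients: 1 + 3 + 9 + 8 + 9 = 30

30


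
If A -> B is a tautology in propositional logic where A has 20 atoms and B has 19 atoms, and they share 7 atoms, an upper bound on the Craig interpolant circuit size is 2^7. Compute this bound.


Shared atoms = 7
Craig interpolant size bound = 2^7
= 128

128


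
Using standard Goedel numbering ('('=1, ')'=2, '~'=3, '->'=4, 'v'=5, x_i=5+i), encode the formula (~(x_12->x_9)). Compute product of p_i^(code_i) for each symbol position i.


Formula: (~(x_12->x_9))
Symbol codes: [1, 3, 1, 17, 4, 14, 2, 2]
Primes: [2, 3, 5, 7, 11, 13, 17, 19]
p_1^1 = 2^1 = 2
p_2^3 = 3^3 = 27
p_3^1 = 5^1 = 5
p_4^17 = 7^17 = 232630513987207
p_5^4 = 11^4 = 14641
p_6^14 = 13^14 = 3937376385699289
p_7^2 = 17^2 = 289
p_8^2 = 19^2 = 361
Product = 377757557764572292579245067612191178194690

377757557764572292579245067612191178194690


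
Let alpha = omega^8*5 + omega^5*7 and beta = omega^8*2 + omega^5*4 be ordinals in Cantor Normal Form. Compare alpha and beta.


Compare term by term from highest exponent:
alpha = omega^8*5 + omega^5*7
beta = omega^8*2 + omega^5*4
Term 1: alpha has omega^8*5, beta has omega^8*2
Term 2: alpha has omega^5*7, beta has omega^5*4
Result: alpha > beta

alpha > beta


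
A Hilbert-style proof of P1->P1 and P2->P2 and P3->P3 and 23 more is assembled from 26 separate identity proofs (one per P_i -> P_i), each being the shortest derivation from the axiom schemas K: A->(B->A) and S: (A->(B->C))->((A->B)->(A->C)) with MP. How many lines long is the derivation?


The shortest proof of A->A from K and S in the Hilbert calculus has exactly 5 lines:
(1) K instance A->((A->A)->A), (2) S instance, (3) MP on 1,2, (4) K instance A->(A->A), (5) MP on 3,4.
For 26 independent identities: 26 * 5 = 130 lines total.

130


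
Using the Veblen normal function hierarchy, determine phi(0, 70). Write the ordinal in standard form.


phi(0, 70):
phi(0, beta) = omega^beta by definition.
phi(0, 70) = omega^70

omega^70


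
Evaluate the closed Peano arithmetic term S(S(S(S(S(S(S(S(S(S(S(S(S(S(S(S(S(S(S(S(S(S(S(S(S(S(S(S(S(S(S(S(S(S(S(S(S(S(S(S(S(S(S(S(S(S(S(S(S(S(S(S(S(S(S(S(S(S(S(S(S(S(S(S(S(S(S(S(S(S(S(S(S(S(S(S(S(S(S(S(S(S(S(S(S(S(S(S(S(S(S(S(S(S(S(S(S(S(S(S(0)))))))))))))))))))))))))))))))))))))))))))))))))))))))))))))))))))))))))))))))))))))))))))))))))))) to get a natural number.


Counting successors applied to 0:
100 applications of S to 0 = 100

100


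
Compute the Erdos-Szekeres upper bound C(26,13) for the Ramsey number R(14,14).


R(14,14) <= C(14+14-2, 14-1) = C(26, 13)
C(26, 13) = 26! / (13! * 13!)
= 10400600

10400600


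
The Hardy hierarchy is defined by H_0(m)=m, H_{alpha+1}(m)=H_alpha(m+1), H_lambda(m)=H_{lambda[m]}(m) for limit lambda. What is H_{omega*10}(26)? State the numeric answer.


H_{omega*10}(26):
For the Hardy hierarchy, H_{omega*k}(n) = 2^k * n.
2^10 = 1024.
1024 * 26 = 26624

26624


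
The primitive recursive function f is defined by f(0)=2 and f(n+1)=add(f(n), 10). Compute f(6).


f(0) = 2
f(1) = add(f(0), 10) = add(2, 10) = 12
f(2) = add(f(1), 10) = add(12, 10) = 22
f(3) = add(f(2), 10) = add(22, 10) = 32
f(4) = add(f(3), 10) = add(32, 10) = 42
f(5) = add(f(4), 10) = add(42, 10) = 52
f(6) = add(f(5), 10) = add(52, 10) = 62


62


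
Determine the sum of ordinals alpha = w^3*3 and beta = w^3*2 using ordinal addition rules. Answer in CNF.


Ordinal addition w^3*3 + w^3*2:
Both terms have the same exponent 3.
w^e*c + w^e*d = w^e*(c+d).
Result = w^3*(3+2) = w^3*5

w^3*5


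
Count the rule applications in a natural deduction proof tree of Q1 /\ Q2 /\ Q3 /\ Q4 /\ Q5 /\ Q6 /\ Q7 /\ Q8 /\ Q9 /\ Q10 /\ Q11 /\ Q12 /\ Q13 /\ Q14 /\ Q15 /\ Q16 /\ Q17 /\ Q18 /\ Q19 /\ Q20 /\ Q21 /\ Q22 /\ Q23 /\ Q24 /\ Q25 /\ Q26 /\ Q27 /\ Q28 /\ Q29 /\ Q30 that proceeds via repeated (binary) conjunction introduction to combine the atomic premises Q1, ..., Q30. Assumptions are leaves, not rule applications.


The target conjunction has 30 conjuncts, i.e. 29 binary /\ connectives.
Each conjunction-intro joins two pieces, so 30 atoms require 30-1 = 29 applications.
Total inference nodes = 29

29


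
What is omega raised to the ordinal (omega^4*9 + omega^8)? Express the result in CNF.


omega^(omega^4*9 + omega^8):
In ordinal addition a term is absorbed by a following term of strictly larger exponent: 4 < 8, so omega^4*9 + omega^8 = omega^8.
omega raised to a CNF ordinal is a single CNF term: Result = omega^(omega^8)

omega^(omega^8)


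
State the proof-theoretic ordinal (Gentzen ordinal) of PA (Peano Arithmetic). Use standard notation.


The proof-theoretic ordinal of PA (Peano Arithmetic) is a standard result in ordinal analysis.
This ordinal is the supremum of order types of primitive recursive well-orderings
that the theory can prove to be well-ordered.
For PA (Peano Arithmetic), the proof-theoretic ordinal is epsilon_0.

epsilon_0


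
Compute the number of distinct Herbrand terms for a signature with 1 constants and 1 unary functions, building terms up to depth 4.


Herbrand terms by depth:
Depth 0: 1 constants
Depth 1: 1 new terms (running total: 2)
Depth 2: 1 new terms (running total: 3)
Depth 3: 1 new terms (running total: 4)
Depth 4: 1 new terms (running total: 5)
Total distinct ground terms = 5

5


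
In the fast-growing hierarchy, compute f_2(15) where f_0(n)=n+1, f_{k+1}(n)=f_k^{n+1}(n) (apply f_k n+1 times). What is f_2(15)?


f_2(15) = f_1^16(15)
f_1(m) = 2m + 1.
Iterating: f_1^k(n) = 2^k*(n+1) - 1.
f_2(15) = 2^16*(15+1) - 1 = 65536*16 - 1 = 1048575

1048575


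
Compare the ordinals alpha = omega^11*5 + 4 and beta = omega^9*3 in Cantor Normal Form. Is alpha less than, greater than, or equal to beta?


Compare term by term from highest exponent:
alpha = omega^11*5 + 4
beta = omega^9*3
Term 1: alpha has omega^11*5, beta has omega^9*3
Term 2: alpha has omega^0*4, beta has omega^0*0
Result: alpha > beta

alpha > beta


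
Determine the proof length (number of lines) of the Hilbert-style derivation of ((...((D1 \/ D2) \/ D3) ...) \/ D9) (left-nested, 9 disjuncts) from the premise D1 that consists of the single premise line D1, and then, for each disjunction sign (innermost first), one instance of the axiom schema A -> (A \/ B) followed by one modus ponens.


Building the left-nested 9-ary disjunction from D1:
- 1 premise line (D1)
- 9 disjuncts means 8 disjunction signs; each needs 1 axiom instance + 1 MP = 2 lines: 2 * 8 = 16
Total = 1 + 16 = 17 lines.

17
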